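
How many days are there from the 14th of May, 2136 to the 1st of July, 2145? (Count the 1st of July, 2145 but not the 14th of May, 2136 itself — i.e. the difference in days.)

May 14, 2136 → May 14, 2137: 365 days.
May 14, 2137 → May 14, 2138: 365 days.
May 14, 2138 → May 14, 2139: 365 days.
May 14, 2139 → May 14, 2140: 366 days (Feb 29, 2140 is in that span).
May 14, 2140 → May 14, 2141: 365 days.
May 14, 2141 → May 14, 2142: 365 days.
May 14, 2142 → May 14, 2143: 365 days.
May 14, 2143 → May 14, 2144: 366 days (Feb 29, 2144 is in that span).
May 14, 2144 → May 14, 2145: 365 days.
May 14, 2145 → Jun 14, 2145: 31 days (May has 31).
Jun 14, 2145 → Jul 1, 2145: 17 days.
Total: 3335 days.

3335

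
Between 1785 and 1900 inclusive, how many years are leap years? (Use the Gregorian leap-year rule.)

27

Multiples of 4 in [1785,1900]: 29.
Of those, multiples of 100: 2 (not leap unless ÷400).
Multiples of 400: 0.
Leap years = 29 − 2 + 0 = 27.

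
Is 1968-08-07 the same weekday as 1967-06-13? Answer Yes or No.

From Jun 13, 1967 to Aug 7, 1968 is 421 days.
421 mod 7 = 1, so they are different weekdays.
(Jun 13, 1967 is a Tuesday; Aug 7, 1968 is a Wednesday.)

No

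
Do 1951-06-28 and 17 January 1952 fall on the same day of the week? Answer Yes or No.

Yes

From Jun 28, 1951 to Jan 17, 1952 is 203 days.
203 mod 7 = 0, so they are the same weekday.
(Jun 28, 1951 is a Thursday; Jan 17, 1952 is a Thursday.)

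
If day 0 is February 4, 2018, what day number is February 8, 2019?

Feb 4, 2018 → Mar 4, 2018: 28 days (February has 28).
Mar 4, 2018 → Apr 4, 2018: 31 days (March has 31).
Apr 4, 2018 → May 4, 2018: 30 days (April has 30).
May 4, 2018 → Jun 4, 2018: 31 days (May has 31).
Jun 4, 2018 → Jul 4, 2018: 30 days (June has 30).
Jul 4, 2018 → Aug 4, 2018: 31 days (July has 31).
Aug 4, 2018 → Sep 4, 2018: 31 days (August has 31).
Sep 4, 2018 → Oct 4, 2018: 30 days (September has 30).
Oct 4, 2018 → Nov 4, 2018: 31 days (October has 31).
Nov 4, 2018 → Dec 4, 2018: 30 days (November has 30).
Dec 4, 2018 → Jan 4, 2019: 31 days (December has 31).
Jan 4, 2019 → Feb 4, 2019: 31 days (January has 31).
Feb 4, 2019 → Feb 8, 2019: 4 days.
Total: 369 days.

369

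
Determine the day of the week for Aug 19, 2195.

Doomsday rule: the anchor day for the 2100s is Sunday. For year 95: 95÷12 = 7 r 11, and 11÷4 = 2, so 7+11+2 = 20.
Sunday + 20 ≡ Saturday — that's 2195's doomsday.
In August the doomsday date is Aug 8.
Aug 19 is 11 days after Aug 8; 11 mod 7 = 4, so Saturday + 4 = Wednesday.

Wednesday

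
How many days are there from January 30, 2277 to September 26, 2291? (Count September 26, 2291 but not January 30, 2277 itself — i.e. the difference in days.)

Jan 30, 2277 → Jan 30, 2278: 365 days.
Jan 30, 2278 → Jan 30, 2279: 365 days.
Jan 30, 2279 → Jan 30, 2280: 365 days.
Jan 30, 2280 → Jan 30, 2281: 366 days (Feb 29, 2280 is in that span).
Jan 30, 2281 → Jan 30, 2282: 365 days.
Jan 30, 2282 → Jan 30, 2283: 365 days.
Jan 30, 2283 → Jan 30, 2284: 365 days.
Jan 30, 2284 → Jan 30, 2285: 366 days (Feb 29, 2284 is in that span).
Jan 30, 2285 → Jan 30, 2286: 365 days.
Jan 30, 2286 → Jan 30, 2287: 365 days.
Jan 30, 2287 → Jan 30, 2288: 365 days.
Jan 30, 2288 → Jan 30, 2289: 366 days (Feb 29, 2288 is in that span).
Jan 30, 2289 → Jan 30, 2290: 365 days.
Jan 30, 2290 → Jan 30, 2291: 365 days.
Jan 30, 2291 → Feb 28, 2291: 29 days (January has 31).
Feb 28, 2291 → Mar 28, 2291: 28 days (February has 28).
Mar 28, 2291 → Apr 28, 2291: 31 days (March has 31).
Apr 28, 2291 → May 28, 2291: 30 days (April has 30).
May 28, 2291 → Jun 28, 2291: 31 days (May has 31).
Jun 28, 2291 → Jul 28, 2291: 30 days (June has 30).
Jul 28, 2291 → Aug 28, 2291: 31 days (July has 31).
Aug 28, 2291 → Sep 26, 2291: 29 days.
Total: 5352 days.

5352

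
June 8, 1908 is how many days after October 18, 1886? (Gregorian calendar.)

Oct 18, 1886 → Oct 18, 1887: 365 days.
Oct 18, 1887 → Oct 18, 1888: 366 days (Feb 29, 1888 is in that span).
Oct 18, 1888 → Oct 18, 1889: 365 days.
Oct 18, 1889 → Oct 18, 1890: 365 days.
Oct 18, 1890 → Oct 18, 1891: 365 days.
Oct 18, 1891 → Oct 18, 1892: 366 days (Feb 29, 1892 is in that span).
Oct 18, 1892 → Oct 18, 1893: 365 days.
Oct 18, 1893 → Oct 18, 1894: 365 days.
Oct 18, 1894 → Oct 18, 1895: 365 days.
Oct 18, 1895 → Oct 18, 1896: 366 days (Feb 29, 1896 is in that span).
Oct 18, 1896 → Oct 18, 1897: 365 days.
Oct 18, 1897 → Oct 18, 1898: 365 days.
Oct 18, 1898 → Oct 18, 1899: 365 days.
Oct 18, 1899 → Oct 18, 1900: 365 days.
Oct 18, 1900 → Oct 18, 1901: 365 days.
Oct 18, 1901 → Oct 18, 1902: 365 days.
Oct 18, 1902 → Oct 18, 1903: 365 days.
Oct 18, 1903 → Oct 18, 1904: 366 days (Feb 29, 1904 is in that span).
Oct 18, 1904 → Oct 18, 1905: 365 days.
Oct 18, 1905 → Oct 18, 1906: 365 days.
Oct 18, 1906 → Oct 18, 1907: 365 days.
Oct 18, 1907 → Nov 18, 1907: 31 days (October has 31).
Nov 18, 1907 → Dec 18, 1907: 30 days (November has 30).
Dec 18, 1907 → Jan 18, 1908: 31 days (December has 31).
Jan 18, 1908 → Feb 18, 1908: 31 days (January has 31).
Feb 18, 1908 → Mar 18, 1908: 29 days (February has 29).
Mar 18, 1908 → Apr 18, 1908: 31 days (March has 31).
Apr 18, 1908 → May 18, 1908: 30 days (April has 30).
May 18, 1908 → Jun 8, 1908: 21 days.
Total: 7903 days.

7903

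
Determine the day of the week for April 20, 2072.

Wednesday

Doomsday rule: the anchor day for the 2000s is Tuesday. For year 72: 72÷12 = 6 r 0, and 0÷4 = 0, so 6+0+0 = 6.
Tuesday + 6 ≡ Monday — that's 2072's doomsday.
In April the doomsday date is Apr 4.
Apr 20 is 16 days after Apr 4; 16 mod 7 = 2, so Monday + 2 = Wednesday.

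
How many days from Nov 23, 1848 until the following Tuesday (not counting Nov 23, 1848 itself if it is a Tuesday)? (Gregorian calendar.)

5

Nov 23, 1848 is a Thursday.
From Thursday to the next Tuesday is 5 days.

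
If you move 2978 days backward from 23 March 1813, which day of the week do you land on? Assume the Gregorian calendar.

First find the weekday of Mar 23, 1813. Doomsday rule: the anchor day for the 1800s is Friday. For year 13: 13÷12 = 1 r 1, and 1÷4 = 0, so 1+1+0 = 2.
Friday + 2 ≡ Sunday — that's 1813's doomsday.
In March the doomsday date is Mar 14.
Mar 23 is 9 days after Mar 14; 9 mod 7 = 2, so Sunday + 2 = Tuesday.
2978 mod 7 = 3, so 2978 days before a Tuesday is Tuesday − 3 = Saturday.

Saturday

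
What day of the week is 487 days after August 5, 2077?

First find the weekday of Aug 5, 2077. Doomsday rule: the anchor day for the 2000s is Tuesday. For year 77: 77÷12 = 6 r 5, and 5÷4 = 1, so 6+5+1 = 12.
Tuesday + 12 ≡ Sunday — that's 2077's doomsday.
In August the doomsday date is Aug 8.
Aug 5 is 3 days before Aug 8; 3 mod 7 = 3, so Sunday − 3 = Thursday.
487 mod 7 = 4, so 487 days after a Thursday is Thursday + 4 = Monday.

Monday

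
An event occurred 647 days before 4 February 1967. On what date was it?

−365 (one year) → Feb 4, 1966 (282 left).
−4 → Jan 31, 1966 (end of Jan, 31 days; 278 left).
−31 → Dec 31, 1965 (end of Dec, 31 days; 247 left).
−31 → Nov 30, 1965 (end of Nov, 30 days; 216 left).
−30 → Oct 31, 1965 (end of Oct, 31 days; 186 left).
−31 → Sep 30, 1965 (end of Sep, 30 days; 155 left).
−30 → Aug 31, 1965 (end of Aug, 31 days; 125 left).
−31 → Jul 31, 1965 (end of Jul, 31 days; 94 left).
−31 → Jun 30, 1965 (end of Jun, 30 days; 63 left).
−30 → May 31, 1965 (end of May, 31 days; 33 left).
−31 → Apr 30, 1965 (end of Apr, 30 days; 2 left).
−2 → Apr 28, 1965.

April 28, 1965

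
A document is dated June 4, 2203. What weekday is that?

Doomsday rule: the anchor day for the 2200s is Friday. For year 03: 3÷12 = 0 r 3, and 3÷4 = 0, so 0+3+0 = 3.
Friday + 3 ≡ Monday — that's 2203's doomsday.
In June the doomsday date is Jun 6.
Jun 4 is 2 days before Jun 6; 2 mod 7 = 2, so Monday − 2 = Saturday.

Saturday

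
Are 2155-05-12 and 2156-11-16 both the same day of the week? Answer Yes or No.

From May 12, 2155 to Nov 16, 2156 is 554 days.
554 mod 7 = 1, so they are different weekdays.
(May 12, 2155 is a Monday; Nov 16, 2156 is a Tuesday.)

No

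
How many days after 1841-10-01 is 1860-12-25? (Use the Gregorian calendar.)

Oct 1, 1841 → Oct 1, 1842: 365 days.
Oct 1, 1842 → Oct 1, 1843: 365 days.
Oct 1, 1843 → Oct 1, 1844: 366 days (Feb 29, 1844 is in that span).
Oct 1, 1844 → Oct 1, 1845: 365 days.
Oct 1, 1845 → Oct 1, 1846: 365 days.
Oct 1, 1846 → Oct 1, 1847: 365 days.
Oct 1, 1847 → Oct 1, 1848: 366 days (Feb 29, 1848 is in that span).
Oct 1, 1848 → Oct 1, 1849: 365 days.
Oct 1, 1849 → Oct 1, 1850: 365 days.
Oct 1, 1850 → Oct 1, 1851: 365 days.
Oct 1, 1851 → Oct 1, 1852: 366 days (Feb 29, 1852 is in that span).
Oct 1, 1852 → Oct 1, 1853: 365 days.
Oct 1, 1853 → Oct 1, 1854: 365 days.
Oct 1, 1854 → Oct 1, 1855: 365 days.
Oct 1, 1855 → Oct 1, 1856: 366 days (Feb 29, 1856 is in that span).
Oct 1, 1856 → Oct 1, 1857: 365 days.
Oct 1, 1857 → Oct 1, 1858: 365 days.
Oct 1, 1858 → Oct 1, 1859: 365 days.
Oct 1, 1859 → Oct 1, 1860: 366 days (Feb 29, 1860 is in that span).
Oct 1, 1860 → Nov 1, 1860: 31 days (October has 31).
Nov 1, 1860 → Dec 1, 1860: 30 days (November has 30).
Dec 1, 1860 → Dec 25, 1860: 24 days.
Total: 7025 days.

7025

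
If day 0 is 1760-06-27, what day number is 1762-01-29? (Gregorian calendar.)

581

Jun 27, 1760 → Jun 27, 1761: 365 days.
Jun 27, 1761 → Jul 27, 1761: 30 days (June has 30).
Jul 27, 1761 → Aug 27, 1761: 31 days (July has 31).
Aug 27, 1761 → Sep 27, 1761: 31 days (August has 31).
Sep 27, 1761 → Oct 27, 1761: 30 days (September has 30).
Oct 27, 1761 → Nov 27, 1761: 31 days (October has 31).
Nov 27, 1761 → Dec 27, 1761: 30 days (November has 30).
Dec 27, 1761 → Jan 27, 1762: 31 days (December has 31).
Jan 27, 1762 → Jan 29, 1762: 2 days.
Total: 581 days.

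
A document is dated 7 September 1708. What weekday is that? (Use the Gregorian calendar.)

Friday

Doomsday rule: the anchor day for the 1700s is Sunday. For year 08: 8÷12 = 0 r 8, and 8÷4 = 2, so 0+8+2 = 10.
Sunday + 10 ≡ Wednesday — that's 1708's doomsday.
In September the doomsday date is Sep 5.
Sep 7 is 2 days after Sep 5; 2 mod 7 = 2, so Wednesday + 2 = Friday.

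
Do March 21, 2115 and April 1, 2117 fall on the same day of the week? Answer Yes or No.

Yes

From Mar 21, 2115 to Apr 1, 2117 is 742 days.
742 mod 7 = 0, so they are the same weekday.
(Mar 21, 2115 is a Thursday; Apr 1, 2117 is a Thursday.)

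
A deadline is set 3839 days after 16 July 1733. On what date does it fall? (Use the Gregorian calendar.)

+365 (one year) → Jul 16, 1734 (3474 left).
+365 (one year) → Jul 16, 1735 (3109 left).
+366 (one year; includes Feb 29, 1736) → Jul 16, 1736 (2743 left).
+365 (one year) → Jul 16, 1737 (2378 left).
+365 (one year) → Jul 16, 1738 (2013 left).
+365 (one year) → Jul 16, 1739 (1648 left).
+366 (one year; includes Feb 29, 1740) → Jul 16, 1740 (1282 left).
+365 (one year) → Jul 16, 1741 (917 left).
+365 (one year) → Jul 16, 1742 (552 left).
+365 (one year) → Jul 16, 1743 (187 left).
Jul has 31 days: +16 → Aug 1, 1743 (171 left).
Aug has 31 days: +31 → Sep 1, 1743 (140 left).
Sep has 30 days: +30 → Oct 1, 1743 (110 left).
Oct has 31 days: +31 → Nov 1, 1743 (79 left).
Nov has 30 days: +30 → Dec 1, 1743 (49 left).
Dec has 31 days: +31 → Jan 1, 1744 (18 left).
+18 → Jan 19, 1744.

January 19, 1744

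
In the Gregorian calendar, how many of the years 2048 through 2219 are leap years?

Multiples of 4 in [2048,2219]: 43.
Of those, multiples of 100: 2 (not leap unless ÷400).
Multiples of 400: 0.
Leap years = 43 − 2 + 0 = 41.

41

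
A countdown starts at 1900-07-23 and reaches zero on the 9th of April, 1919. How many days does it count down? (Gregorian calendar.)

6834

Jul 23, 1900 → Jul 23, 1901: 365 days.
Jul 23, 1901 → Jul 23, 1902: 365 days.
Jul 23, 1902 → Jul 23, 1903: 365 days.
Jul 23, 1903 → Jul 23, 1904: 366 days (Feb 29, 1904 is in that span).
Jul 23, 1904 → Jul 23, 1905: 365 days.
Jul 23, 1905 → Jul 23, 1906: 365 days.
Jul 23, 1906 → Jul 23, 1907: 365 days.
Jul 23, 1907 → Jul 23, 1908: 366 days (Feb 29, 1908 is in that span).
Jul 23, 1908 → Jul 23, 1909: 365 days.
Jul 23, 1909 → Jul 23, 1910: 365 days.
Jul 23, 1910 → Jul 23, 1911: 365 days.
Jul 23, 1911 → Jul 23, 1912: 366 days (Feb 29, 1912 is in that span).
Jul 23, 1912 → Jul 23, 1913: 365 days.
Jul 23, 1913 → Jul 23, 1914: 365 days.
Jul 23, 1914 → Jul 23, 1915: 365 days.
Jul 23, 1915 → Jul 23, 1916: 366 days (Feb 29, 1916 is in that span).
Jul 23, 1916 → Jul 23, 1917: 365 days.
Jul 23, 1917 → Jul 23, 1918: 365 days.
Jul 23, 1918 → Aug 23, 1918: 31 days (July has 31).
Aug 23, 1918 → Sep 23, 1918: 31 days (August has 31).
Sep 23, 1918 → Oct 23, 1918: 30 days (September has 30).
Oct 23, 1918 → Nov 23, 1918: 31 days (October has 31).
Nov 23, 1918 → Dec 23, 1918: 30 days (November has 30).
Dec 23, 1918 → Jan 23, 1919: 31 days (December has 31).
Jan 23, 1919 → Feb 23, 1919: 31 days (January has 31).
Feb 23, 1919 → Mar 23, 1919: 28 days (February has 28).
Mar 23, 1919 → Apr 9, 1919: 17 days.
Total: 6834 days.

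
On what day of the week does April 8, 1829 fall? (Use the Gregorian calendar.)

Wednesday

Doomsday rule: the anchor day for the 1800s is Friday. For year 29: 29÷12 = 2 r 5, and 5÷4 = 1, so 2+5+1 = 8.
Friday + 8 ≡ Saturday — that's 1829's doomsday.
In April the doomsday date is Apr 4.
Apr 8 is 4 days after Apr 4; 4 mod 7 = 4, so Saturday + 4 = Wednesday.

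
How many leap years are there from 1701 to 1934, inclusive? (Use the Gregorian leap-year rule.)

56

Multiples of 4 in [1701,1934]: 58.
Of those, multiples of 100: 2 (not leap unless ÷400).
Multiples of 400: 0.
Leap years = 58 − 2 + 0 = 56.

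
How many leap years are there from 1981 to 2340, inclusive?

Multiples of 4 in [1981,2340]: 90.
Of those, multiples of 100: 4 (not leap unless ÷400).
Multiples of 400: 1.
Leap years = 90 − 4 + 1 = 87.

87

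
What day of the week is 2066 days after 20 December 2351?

Dec 20, 2351 is a Thursday.
2066 mod 7 = 1, so 2066 days after a Thursday is Thursday + 1 = Friday.

Friday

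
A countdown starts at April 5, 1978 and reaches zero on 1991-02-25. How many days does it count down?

Apr 5, 1978 → Apr 5, 1979: 365 days.
Apr 5, 1979 → Apr 5, 1980: 366 days (Feb 29, 1980 is in that span).
Apr 5, 1980 → Apr 5, 1981: 365 days.
Apr 5, 1981 → Apr 5, 1982: 365 days.
Apr 5, 1982 → Apr 5, 1983: 365 days.
Apr 5, 1983 → Apr 5, 1984: 366 days (Feb 29, 1984 is in that span).
Apr 5, 1984 → Apr 5, 1985: 365 days.
Apr 5, 1985 → Apr 5, 1986: 365 days.
Apr 5, 1986 → Apr 5, 1987: 365 days.
Apr 5, 1987 → Apr 5, 1988: 366 days (Feb 29, 1988 is in that span).
Apr 5, 1988 → Apr 5, 1989: 365 days.
Apr 5, 1989 → Apr 5, 1990: 365 days.
Apr 5, 1990 → May 5, 1990: 30 days (April has 30).
May 5, 1990 → Jun 5, 1990: 31 days (May has 31).
Jun 5, 1990 → Jul 5, 1990: 30 days (June has 30).
Jul 5, 1990 → Aug 5, 1990: 31 days (July has 31).
Aug 5, 1990 → Sep 5, 1990: 31 days (August has 31).
Sep 5, 1990 → Oct 5, 1990: 30 days (September has 30).
Oct 5, 1990 → Nov 5, 1990: 31 days (October has 31).
Nov 5, 1990 → Dec 5, 1990: 30 days (November has 30).
Dec 5, 1990 → Jan 5, 1991: 31 days (December has 31).
Jan 5, 1991 → Feb 5, 1991: 31 days (January has 31).
Feb 5, 1991 → Feb 25, 1991: 20 days.
Total: 4709 days.

4709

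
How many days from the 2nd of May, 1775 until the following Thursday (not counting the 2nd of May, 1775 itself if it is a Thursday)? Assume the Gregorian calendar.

2

May 2, 1775 is a Tuesday.
From Tuesday to the next Thursday is 2 days.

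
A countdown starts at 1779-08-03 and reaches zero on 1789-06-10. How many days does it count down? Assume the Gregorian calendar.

3599

Aug 3, 1779 → Aug 3, 1780: 366 days (Feb 29, 1780 is in that span).
Aug 3, 1780 → Aug 3, 1781: 365 days.
Aug 3, 1781 → Aug 3, 1782: 365 days.
Aug 3, 1782 → Aug 3, 1783: 365 days.
Aug 3, 1783 → Aug 3, 1784: 366 days (Feb 29, 1784 is in that span).
Aug 3, 1784 → Aug 3, 1785: 365 days.
Aug 3, 1785 → Aug 3, 1786: 365 days.
Aug 3, 1786 → Aug 3, 1787: 365 days.
Aug 3, 1787 → Aug 3, 1788: 366 days (Feb 29, 1788 is in that span).
Aug 3, 1788 → Sep 3, 1788: 31 days (August has 31).
Sep 3, 1788 → Oct 3, 1788: 30 days (September has 30).
Oct 3, 1788 → Nov 3, 1788: 31 days (October has 31).
Nov 3, 1788 → Dec 3, 1788: 30 days (November has 30).
Dec 3, 1788 → Jan 3, 1789: 31 days (December has 31).
Jan 3, 1789 → Feb 3, 1789: 31 days (January has 31).
Feb 3, 1789 → Mar 3, 1789: 28 days (February has 28).
Mar 3, 1789 → Apr 3, 1789: 31 days (March has 31).
Apr 3, 1789 → May 3, 1789: 30 days (April has 30).
May 3, 1789 → Jun 3, 1789: 31 days (May has 31).
Jun 3, 1789 → Jun 10, 1789: 7 days.
Total: 3599 days.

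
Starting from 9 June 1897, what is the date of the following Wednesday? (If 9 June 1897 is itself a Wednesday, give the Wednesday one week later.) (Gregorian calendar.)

June 16, 1897

Jun 9, 1897 is a Wednesday.
From Wednesday to the next Wednesday is 7 days.
Jun 9, 1897 + 7 = Jun 16, 1897.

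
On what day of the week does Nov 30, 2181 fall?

Doomsday rule: the anchor day for the 2100s is Sunday. For year 81: 81÷12 = 6 r 9, and 9÷4 = 2, so 6+9+2 = 17.
Sunday + 17 ≡ Wednesday — that's 2181's doomsday.
In November the doomsday date is Nov 7.
Nov 30 is 23 days after Nov 7; 23 mod 7 = 2, so Wednesday + 2 = Friday.

Friday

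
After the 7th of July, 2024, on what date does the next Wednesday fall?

Jul 7, 2024 is a Sunday.
From Sunday to the next Wednesday is 3 days.
Jul 7, 2024 + 3 = Jul 10, 2024.

July 10, 2024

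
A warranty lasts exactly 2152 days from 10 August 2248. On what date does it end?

July 2, 2254

+365 (one year) → Aug 10, 2249 (1787 left).
+365 (one year) → Aug 10, 2250 (1422 left).
+365 (one year) → Aug 10, 2251 (1057 left).
+366 (one year; includes Feb 29, 2252) → Aug 10, 2252 (691 left).
+365 (one year) → Aug 10, 2253 (326 left).
Aug has 31 days: +22 → Sep 1, 2253 (304 left).
Sep has 30 days: +30 → Oct 1, 2253 (274 left).
Oct has 31 days: +31 → Nov 1, 2253 (243 left).
Nov has 30 days: +30 → Dec 1, 2253 (213 left).
Dec has 31 days: +31 → Jan 1, 2254 (182 left).
Jan has 31 days: +31 → Feb 1, 2254 (151 left).
Feb has 28 days: +28 → Mar 1, 2254 (123 left).
Mar has 31 days: +31 → Apr 1, 2254 (92 left).
Apr has 30 days: +30 → May 1, 2254 (62 left).
May has 31 days: +31 → Jun 1, 2254 (31 left).
Jun has 30 days: +30 → Jul 1, 2254 (1 left).
+1 → Jul 2, 2254.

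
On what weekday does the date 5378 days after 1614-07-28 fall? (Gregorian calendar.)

Wednesday

First find the weekday of Jul 28, 1614. Doomsday rule: the anchor day for the 1600s is Tuesday. For year 14: 14÷12 = 1 r 2, and 2÷4 = 0, so 1+2+0 = 3.
Tuesday + 3 ≡ Friday — that's 1614's doomsday.
In July the doomsday date is Jul 11.
Jul 28 is 17 days after Jul 11; 17 mod 7 = 3, so Friday + 3 = Monday.
5378 mod 7 = 2, so 5378 days after a Monday is Monday + 2 = Wednesday.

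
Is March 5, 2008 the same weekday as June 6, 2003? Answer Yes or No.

From Jun 6, 2003 to Mar 5, 2008 is 1734 days.
1734 mod 7 = 5, so they are different weekdays.
(Jun 6, 2003 is a Friday; Mar 5, 2008 is a Wednesday.)

No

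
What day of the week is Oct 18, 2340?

Doomsday rule: the anchor day for the 2300s is Wednesday. For year 40: 40÷12 = 3 r 4, and 4÷4 = 1, so 3+4+1 = 8.
Wednesday + 8 ≡ Thursday — that's 2340's doomsday.
In October the doomsday date is Oct 10.
Oct 18 is 8 days after Oct 10; 8 mod 7 = 1, so Thursday + 1 = Friday.

Friday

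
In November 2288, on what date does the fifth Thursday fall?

November 29, 2288

November 1, 2288 is a Thursday.
The first Thursday is therefore November 1 (same day).
The fifth Thursday is 1 + 4×7 = November 29.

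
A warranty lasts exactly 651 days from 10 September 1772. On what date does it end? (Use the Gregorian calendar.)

June 23, 1774

+365 (one year) → Sep 10, 1773 (286 left).
Sep has 30 days: +21 → Oct 1, 1773 (265 left).
Oct has 31 days: +31 → Nov 1, 1773 (234 left).
Nov has 30 days: +30 → Dec 1, 1773 (204 left).
Dec has 31 days: +31 → Jan 1, 1774 (173 left).
Jan has 31 days: +31 → Feb 1, 1774 (142 left).
Feb has 28 days: +28 → Mar 1, 1774 (114 left).
Mar has 31 days: +31 → Apr 1, 1774 (83 left).
Apr has 30 days: +30 → May 1, 1774 (53 left).
May has 31 days: +31 → Jun 1, 1774 (22 left).
+22 → Jun 23, 1774.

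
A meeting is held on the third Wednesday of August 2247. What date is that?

August 18, 2247

August 1, 2247 is a Sunday.
The first Wednesday is therefore August 4 (3 days later).
The third Wednesday is 4 + 2×7 = August 18.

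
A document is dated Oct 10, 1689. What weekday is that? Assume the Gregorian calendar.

Doomsday rule: the anchor day for the 1600s is Tuesday. For year 89: 89÷12 = 7 r 5, and 5÷4 = 1, so 7+5+1 = 13.
Tuesday + 13 ≡ Monday — that's 1689's doomsday.
In October the doomsday date is Oct 10.
Oct 10 is the doomsday itself: Monday.

Monday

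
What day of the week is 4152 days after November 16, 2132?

First find the weekday of Nov 16, 2132. Doomsday rule: the anchor day for the 2100s is Sunday. For year 32: 32÷12 = 2 r 8, and 8÷4 = 2, so 2+8+2 = 12.
Sunday + 12 ≡ Friday — that's 2132's doomsday.
In November the doomsday date is Nov 7.
Nov 16 is 9 days after Nov 7; 9 mod 7 = 2, so Friday + 2 = Sunday.
4152 mod 7 = 1, so 4152 days after a Sunday is Sunday + 1 = Monday.

Monday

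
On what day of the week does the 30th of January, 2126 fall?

January 1, 2126 is a Tuesday.
Jan 1, 2126 → Jan 30, 2126: 29 days.
Total: 29 days.
29 mod 7 = 1, so Tuesday + 1 = Wednesday.

Wednesday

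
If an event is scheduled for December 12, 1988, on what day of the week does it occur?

Monday

January 1, 1988 is a Friday.
Jan 1, 1988 → Feb 1, 1988: 31 days (January has 31).
Feb 1, 1988 → Mar 1, 1988: 29 days (February has 29).
Mar 1, 1988 → Apr 1, 1988: 31 days (March has 31).
Apr 1, 1988 → May 1, 1988: 30 days (April has 30).
May 1, 1988 → Jun 1, 1988: 31 days (May has 31).
Jun 1, 1988 → Jul 1, 1988: 30 days (June has 30).
Jul 1, 1988 → Aug 1, 1988: 31 days (July has 31).
Aug 1, 1988 → Sep 1, 1988: 31 days (August has 31).
Sep 1, 1988 → Oct 1, 1988: 30 days (September has 30).
Oct 1, 1988 → Nov 1, 1988: 31 days (October has 31).
Nov 1, 1988 → Dec 1, 1988: 30 days (November has 30).
Dec 1, 1988 → Dec 12, 1988: 11 days.
Total: 346 days.
346 mod 7 = 3, so Friday + 3 = Monday.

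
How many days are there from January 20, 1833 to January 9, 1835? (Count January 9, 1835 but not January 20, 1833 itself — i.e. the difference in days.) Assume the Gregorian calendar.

719

Jan 20, 1833 → Jan 20, 1834: 365 days.
Jan 20, 1834 → Feb 20, 1834: 31 days (January has 31).
Feb 20, 1834 → Mar 20, 1834: 28 days (February has 28).
Mar 20, 1834 → Apr 20, 1834: 31 days (March has 31).
Apr 20, 1834 → May 20, 1834: 30 days (April has 30).
May 20, 1834 → Jun 20, 1834: 31 days (May has 31).
Jun 20, 1834 → Jul 20, 1834: 30 days (June has 30).
Jul 20, 1834 → Aug 20, 1834: 31 days (July has 31).
Aug 20, 1834 → Sep 20, 1834: 31 days (August has 31).
Sep 20, 1834 → Oct 20, 1834: 30 days (September has 30).
Oct 20, 1834 → Nov 20, 1834: 31 days (October has 31).
Nov 20, 1834 → Dec 20, 1834: 30 days (November has 30).
Dec 20, 1834 → Jan 9, 1835: 20 days.
Total: 719 days.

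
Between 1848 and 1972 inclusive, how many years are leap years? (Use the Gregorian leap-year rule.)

31

Multiples of 4 in [1848,1972]: 32.
Of those, multiples of 100: 1 (not leap unless ÷400).
Multiples of 400: 0.
Leap years = 32 − 1 + 0 = 31.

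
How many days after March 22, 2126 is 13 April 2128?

753

Mar 22, 2126 → Mar 22, 2127: 365 days.
Mar 22, 2127 → Apr 22, 2127: 31 days (March has 31).
Apr 22, 2127 → May 22, 2127: 30 days (April has 30).
May 22, 2127 → Jun 22, 2127: 31 days (May has 31).
Jun 22, 2127 → Jul 22, 2127: 30 days (June has 30).
Jul 22, 2127 → Aug 22, 2127: 31 days (July has 31).
Aug 22, 2127 → Sep 22, 2127: 31 days (August has 31).
Sep 22, 2127 → Oct 22, 2127: 30 days (September has 30).
Oct 22, 2127 → Nov 22, 2127: 31 days (October has 31).
Nov 22, 2127 → Dec 22, 2127: 30 days (November has 30).
Dec 22, 2127 → Jan 22, 2128: 31 days (December has 31).
Jan 22, 2128 → Feb 22, 2128: 31 days (January has 31).
Feb 22, 2128 → Mar 22, 2128: 29 days (February has 29).
Mar 22, 2128 → Apr 13, 2128: 22 days.
Total: 753 days.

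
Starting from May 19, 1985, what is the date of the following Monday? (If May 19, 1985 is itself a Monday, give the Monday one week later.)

May 19, 1985 is a Sunday.
From Sunday to the next Monday is 1 day.
May 19, 1985 + 1 = May 20, 1985.

May 20, 1985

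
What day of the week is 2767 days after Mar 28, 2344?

Thursday

First find the weekday of Mar 28, 2344. Doomsday rule: the anchor day for the 2300s is Wednesday. For year 44: 44÷12 = 3 r 8, and 8÷4 = 2, so 3+8+2 = 13.
Wednesday + 13 ≡ Tuesday — that's 2344's doomsday.
In March the doomsday date is Mar 14.
Mar 28 is 14 days after Mar 14; 14 mod 7 = 0, so Tuesday + 0 = Tuesday.
2767 mod 7 = 2, so 2767 days after a Tuesday is Tuesday + 2 = Thursday.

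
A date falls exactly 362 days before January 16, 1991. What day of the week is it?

First find the weekday of Jan 16, 1991. Doomsday rule: the anchor day for the 1900s is Wednesday. For year 91: 91÷12 = 7 r 7, and 7÷4 = 1, so 7+7+1 = 15.
Wednesday + 15 ≡ Thursday — that's 1991's doomsday.
In January the doomsday date is Jan 3 (1991 is not a leap year).
Jan 16 is 13 days after Jan 3; 13 mod 7 = 6, so Thursday + 6 = Wednesday.
362 mod 7 = 5, so 362 days before a Wednesday is Wednesday − 5 = Friday.

Friday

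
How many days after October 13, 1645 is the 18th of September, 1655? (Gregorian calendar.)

3627

Oct 13, 1645 → Oct 13, 1646: 365 days.
Oct 13, 1646 → Oct 13, 1647: 365 days.
Oct 13, 1647 → Oct 13, 1648: 366 days (Feb 29, 1648 is in that span).
Oct 13, 1648 → Oct 13, 1649: 365 days.
Oct 13, 1649 → Oct 13, 1650: 365 days.
Oct 13, 1650 → Oct 13, 1651: 365 days.
Oct 13, 1651 → Oct 13, 1652: 366 days (Feb 29, 1652 is in that span).
Oct 13, 1652 → Oct 13, 1653: 365 days.
Oct 13, 1653 → Oct 13, 1654: 365 days.
Oct 13, 1654 → Nov 13, 1654: 31 days (October has 31).
Nov 13, 1654 → Dec 13, 1654: 30 days (November has 30).
Dec 13, 1654 → Jan 13, 1655: 31 days (December has 31).
Jan 13, 1655 → Feb 13, 1655: 31 days (January has 31).
Feb 13, 1655 → Mar 13, 1655: 28 days (February has 28).
Mar 13, 1655 → Apr 13, 1655: 31 days (March has 31).
Apr 13, 1655 → May 13, 1655: 30 days (April has 30).
May 13, 1655 → Jun 13, 1655: 31 days (May has 31).
Jun 13, 1655 → Jul 13, 1655: 30 days (June has 30).
Jul 13, 1655 → Aug 13, 1655: 31 days (July has 31).
Aug 13, 1655 → Sep 13, 1655: 31 days (August has 31).
Sep 13, 1655 → Sep 18, 1655: 5 days.
Total: 3627 days.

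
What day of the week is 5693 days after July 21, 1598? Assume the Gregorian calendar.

Thursday

First find the weekday of Jul 21, 1598. Doomsday rule: the anchor day for the 1500s is Wednesday. For year 98: 98÷12 = 8 r 2, and 2÷4 = 0, so 8+2+0 = 10.
Wednesday + 10 ≡ Saturday — that's 1598's doomsday.
In July the doomsday date is Jul 11.
Jul 21 is 10 days after Jul 11; 10 mod 7 = 3, so Saturday + 3 = Tuesday.
5693 mod 7 = 2, so 5693 days after a Tuesday is Tuesday + 2 = Thursday.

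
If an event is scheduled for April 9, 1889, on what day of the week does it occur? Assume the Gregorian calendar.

Doomsday rule: the anchor day for the 1800s is Friday. For year 89: 89÷12 = 7 r 5, and 5÷4 = 1, so 7+5+1 = 13.
Friday + 13 ≡ Thursday — that's 1889's doomsday.
In April the doomsday date is Apr 4.
Apr 9 is 5 days after Apr 4; 5 mod 7 = 5, so Thursday + 5 = Tuesday.

Tuesday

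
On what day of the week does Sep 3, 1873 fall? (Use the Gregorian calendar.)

Wednesday

Doomsday rule: the anchor day for the 1800s is Friday. For year 73: 73÷12 = 6 r 1, and 1÷4 = 0, so 6+1+0 = 7.
Friday + 7 ≡ Friday — that's 1873's doomsday.
In September the doomsday date is Sep 5.
Sep 3 is 2 days before Sep 5; 2 mod 7 = 2, so Friday − 2 = Wednesday.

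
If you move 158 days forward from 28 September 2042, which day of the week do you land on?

First find the weekday of Sep 28, 2042. Doomsday rule: the anchor day for the 2000s is Tuesday. For year 42: 42÷12 = 3 r 6, and 6÷4 = 1, so 3+6+1 = 10.
Tuesday + 10 ≡ Friday — that's 2042's doomsday.
In September the doomsday date is Sep 5.
Sep 28 is 23 days after Sep 5; 23 mod 7 = 2, so Friday + 2 = Sunday.
158 mod 7 = 4, so 158 days after a Sunday is Sunday + 4 = Thursday.

Thursday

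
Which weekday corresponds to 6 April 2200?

Sunday

Doomsday rule: the anchor day for the 2200s is Friday. For year 00: 0÷12 = 0 r 0, and 0÷4 = 0, so 0+0+0 = 0.
Friday + 0 ≡ Friday — that's 2200's doomsday.
In April the doomsday date is Apr 4.
Apr 6 is 2 days after Apr 4; 2 mod 7 = 2, so Friday + 2 = Sunday.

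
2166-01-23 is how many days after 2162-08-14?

Aug 14, 2162 → Aug 14, 2163: 365 days.
Aug 14, 2163 → Aug 14, 2164: 366 days (Feb 29, 2164 is in that span).
Aug 14, 2164 → Aug 14, 2165: 365 days.
Aug 14, 2165 → Sep 14, 2165: 31 days (August has 31).
Sep 14, 2165 → Oct 14, 2165: 30 days (September has 30).
Oct 14, 2165 → Nov 14, 2165: 31 days (October has 31).
Nov 14, 2165 → Dec 14, 2165: 30 days (November has 30).
Dec 14, 2165 → Jan 14, 2166: 31 days (December has 31).
Jan 14, 2166 → Jan 23, 2166: 9 days.
Total: 1258 days.

1258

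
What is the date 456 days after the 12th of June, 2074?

September 11, 2075

+365 (one year) → Jun 12, 2075 (91 left).
Jun has 30 days: +19 → Jul 1, 2075 (72 left).
Jul has 31 days: +31 → Aug 1, 2075 (41 left).
Aug has 31 days: +31 → Sep 1, 2075 (10 left).
+10 → Sep 11, 2075.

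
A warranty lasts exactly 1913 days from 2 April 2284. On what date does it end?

+365 (one year) → Apr 2, 2285 (1548 left).
+365 (one year) → Apr 2, 2286 (1183 left).
+365 (one year) → Apr 2, 2287 (818 left).
+366 (one year; includes Feb 29, 2288) → Apr 2, 2288 (452 left).
+365 (one year) → Apr 2, 2289 (87 left).
Apr has 30 days: +29 → May 1, 2289 (58 left).
May has 31 days: +31 → Jun 1, 2289 (27 left).
+27 → Jun 28, 2289.

June 28, 2289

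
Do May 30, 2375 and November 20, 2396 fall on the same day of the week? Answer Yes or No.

From May 30, 2375 to Nov 20, 2396 is 7845 days.
7845 mod 7 = 5, so they are different weekdays.
(May 30, 2375 is a Friday; Nov 20, 2396 is a Wednesday.)

No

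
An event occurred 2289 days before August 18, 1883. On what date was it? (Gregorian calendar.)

May 12, 1877

−365 (one year) → Aug 18, 1882 (1924 left).
−365 (one year) → Aug 18, 1881 (1559 left).
−365 (one year) → Aug 18, 1880 (1194 left).
−366 (one year; includes Feb 29, 1880) → Aug 18, 1879 (828 left).
−365 (one year) → Aug 18, 1878 (463 left).
−365 (one year) → Aug 18, 1877 (98 left).
−18 → Jul 31, 1877 (end of Jul, 31 days; 80 left).
−31 → Jun 30, 1877 (end of Jun, 30 days; 49 left).
−30 → May 31, 1877 (end of May, 31 days; 19 left).
−19 → May 12, 1877.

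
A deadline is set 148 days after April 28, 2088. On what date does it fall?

Apr has 30 days: +3 → May 1, 2088 (145 left).
May has 31 days: +31 → Jun 1, 2088 (114 left).
Jun has 30 days: +30 → Jul 1, 2088 (84 left).
Jul has 31 days: +31 → Aug 1, 2088 (53 left).
Aug has 31 days: +31 → Sep 1, 2088 (22 left).
+22 → Sep 23, 2088.

September 23, 2088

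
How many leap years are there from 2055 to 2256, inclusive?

Multiples of 4 in [2055,2256]: 51.
Of those, multiples of 100: 2 (not leap unless ÷400).
Multiples of 400: 0.
Leap years = 51 − 2 + 0 = 49.

49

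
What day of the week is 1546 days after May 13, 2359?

May 13, 2359 is a Wednesday.
1546 mod 7 = 6, so 1546 days after a Wednesday is Wednesday + 6 = Tuesday.

Tuesday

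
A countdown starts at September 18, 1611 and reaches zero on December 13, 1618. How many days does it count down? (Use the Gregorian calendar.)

2643

Sep 18, 1611 → Sep 18, 1612: 366 days (Feb 29, 1612 is in that span).
Sep 18, 1612 → Sep 18, 1613: 365 days.
Sep 18, 1613 → Sep 18, 1614: 365 days.
Sep 18, 1614 → Sep 18, 1615: 365 days.
Sep 18, 1615 → Sep 18, 1616: 366 days (Feb 29, 1616 is in that span).
Sep 18, 1616 → Sep 18, 1617: 365 days.
Sep 18, 1617 → Sep 18, 1618: 365 days.
Sep 18, 1618 → Oct 18, 1618: 30 days (September has 30).
Oct 18, 1618 → Nov 18, 1618: 31 days (October has 31).
Nov 18, 1618 → Dec 13, 1618: 25 days.
Total: 2643 days.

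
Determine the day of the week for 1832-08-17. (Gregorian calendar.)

Friday

Doomsday rule: the anchor day for the 1800s is Friday. For year 32: 32÷12 = 2 r 8, and 8÷4 = 2, so 2+8+2 = 12.
Friday + 12 ≡ Wednesday — that's 1832's doomsday.
In August the doomsday date is Aug 8.
Aug 17 is 9 days after Aug 8; 9 mod 7 = 2, so Wednesday + 2 = Friday.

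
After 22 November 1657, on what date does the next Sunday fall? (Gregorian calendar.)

Nov 22, 1657 is a Thursday.
From Thursday to the next Sunday is 3 days.
Nov 22, 1657 + 3 = Nov 25, 1657.

November 25, 1657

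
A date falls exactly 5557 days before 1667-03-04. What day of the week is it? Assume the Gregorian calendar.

Saturday

First find the weekday of Mar 4, 1667. Doomsday rule: the anchor day for the 1600s is Tuesday. For year 67: 67÷12 = 5 r 7, and 7÷4 = 1, so 5+7+1 = 13.
Tuesday + 13 ≡ Monday — that's 1667's doomsday.
In March the doomsday date is Mar 14.
Mar 4 is 10 days before Mar 14; 10 mod 7 = 3, so Monday − 3 = Friday.
5557 mod 7 = 6, so 5557 days before a Friday is Friday − 6 = Saturday.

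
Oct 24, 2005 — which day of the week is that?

Doomsday rule: the anchor day for the 2000s is Tuesday. For year 05: 5÷12 = 0 r 5, and 5÷4 = 1, so 0+5+1 = 6.
Tuesday + 6 ≡ Monday — that's 2005's doomsday.
In October the doomsday date is Oct 10.
Oct 24 is 14 days after Oct 10; 14 mod 7 = 0, so Monday + 0 = Monday.

Monday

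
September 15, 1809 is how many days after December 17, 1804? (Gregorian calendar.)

1733

Dec 17, 1804 → Dec 17, 1805: 365 days.
Dec 17, 1805 → Dec 17, 1806: 365 days.
Dec 17, 1806 → Dec 17, 1807: 365 days.
Dec 17, 1807 → Dec 17, 1808: 366 days (Feb 29, 1808 is in that span).
Dec 17, 1808 → Jan 17, 1809: 31 days (December has 31).
Jan 17, 1809 → Feb 17, 1809: 31 days (January has 31).
Feb 17, 1809 → Mar 17, 1809: 28 days (February has 28).
Mar 17, 1809 → Apr 17, 1809: 31 days (March has 31).
Apr 17, 1809 → May 17, 1809: 30 days (April has 30).
May 17, 1809 → Jun 17, 1809: 31 days (May has 31).
Jun 17, 1809 → Jul 17, 1809: 30 days (June has 30).
Jul 17, 1809 → Aug 17, 1809: 31 days (July has 31).
Aug 17, 1809 → Sep 15, 1809: 29 days.
Total: 1733 days.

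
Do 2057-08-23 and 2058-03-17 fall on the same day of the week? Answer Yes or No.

From Aug 23, 2057 to Mar 17, 2058 is 206 days.
206 mod 7 = 3, so they are different weekdays.
(Aug 23, 2057 is a Thursday; Mar 17, 2058 is a Sunday.)

No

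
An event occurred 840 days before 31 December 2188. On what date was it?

September 13, 2186

−366 (one year; includes Feb 29, 2188) → Dec 31, 2187 (474 left).
−365 (one year) → Dec 31, 2186 (109 left).
−31 → Nov 30, 2186 (end of Nov, 30 days; 78 left).
−30 → Oct 31, 2186 (end of Oct, 31 days; 48 left).
−31 → Sep 30, 2186 (end of Sep, 30 days; 17 left).
−17 → Sep 13, 2186.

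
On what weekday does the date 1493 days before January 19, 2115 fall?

Thursday

Jan 19, 2115 is a Saturday.
1493 mod 7 = 2, so 1493 days before a Saturday is Saturday − 2 = Thursday.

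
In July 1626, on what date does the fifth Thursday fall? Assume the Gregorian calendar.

July 30, 1626

July 1, 1626 is a Wednesday.
The first Thursday is therefore July 2 (1 days later).
The fifth Thursday is 2 + 4×7 = July 30.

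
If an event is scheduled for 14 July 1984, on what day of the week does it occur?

Doomsday rule: the anchor day for the 1900s is Wednesday. For year 84: 84÷12 = 7 r 0, and 0÷4 = 0, so 7+0+0 = 7.
Wednesday + 7 ≡ Wednesday — that's 1984's doomsday.
In July the doomsday date is Jul 11.
Jul 14 is 3 days after Jul 11; 3 mod 7 = 3, so Wednesday + 3 = Saturday.

Saturday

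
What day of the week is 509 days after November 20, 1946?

Nov 20, 1946 is a Wednesday.
509 mod 7 = 5, so 509 days after a Wednesday is Wednesday + 5 = Monday.

Monday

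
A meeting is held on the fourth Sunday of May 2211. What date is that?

May 26, 2211

May 1, 2211 is a Wednesday.
The first Sunday is therefore May 5 (4 days later).
The fourth Sunday is 5 + 3×7 = May 26.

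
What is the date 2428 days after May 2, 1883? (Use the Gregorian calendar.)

December 24, 1889

+366 (one year; includes Feb 29, 1884) → May 2, 1884 (2062 left).
+365 (one year) → May 2, 1885 (1697 left).
+365 (one year) → May 2, 1886 (1332 left).
+365 (one year) → May 2, 1887 (967 left).
+366 (one year; includes Feb 29, 1888) → May 2, 1888 (601 left).
+365 (one year) → May 2, 1889 (236 left).
May has 31 days: +30 → Jun 1, 1889 (206 left).
Jun has 30 days: +30 → Jul 1, 1889 (176 left).
Jul has 31 days: +31 → Aug 1, 1889 (145 left).
Aug has 31 days: +31 → Sep 1, 1889 (114 left).
Sep has 30 days: +30 → Oct 1, 1889 (84 left).
Oct has 31 days: +31 → Nov 1, 1889 (53 left).
Nov has 30 days: +30 → Dec 1, 1889 (23 left).
+23 → Dec 24, 1889.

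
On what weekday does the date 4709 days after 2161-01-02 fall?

Wednesday

First find the weekday of Jan 2, 2161. Doomsday rule: the anchor day for the 2100s is Sunday. For year 61: 61÷12 = 5 r 1, and 1÷4 = 0, so 5+1+0 = 6.
Sunday + 6 ≡ Saturday — that's 2161's doomsday.
In January the doomsday date is Jan 3 (2161 is not a leap year).
Jan 2 is 1 day before Jan 3; 1 mod 7 = 1, so Saturday − 1 = Friday.
4709 mod 7 = 5, so 4709 days after a Friday is Friday + 5 = Wednesday.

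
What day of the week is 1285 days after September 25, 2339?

First find the weekday of Sep 25, 2339. Doomsday rule: the anchor day for the 2300s is Wednesday. For year 39: 39÷12 = 3 r 3, and 3÷4 = 0, so 3+3+0 = 6.
Wednesday + 6 ≡ Tuesday — that's 2339's doomsday.
In September the doomsday date is Sep 5.
Sep 25 is 20 days after Sep 5; 20 mod 7 = 6, so Tuesday + 6 = Monday.
1285 mod 7 = 4, so 1285 days after a Monday is Monday + 4 = Friday.

Friday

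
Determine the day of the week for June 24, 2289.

Doomsday rule: the anchor day for the 2200s is Friday. For year 89: 89÷12 = 7 r 5, and 5÷4 = 1, so 7+5+1 = 13.
Friday + 13 ≡ Thursday — that's 2289's doomsday.
In June the doomsday date is Jun 6.
Jun 24 is 18 days after Jun 6; 18 mod 7 = 4, so Thursday + 4 = Monday.

Monday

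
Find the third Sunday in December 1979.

December 1, 1979 is a Saturday.
The first Sunday is therefore December 2 (1 days later).
The third Sunday is 2 + 2×7 = December 16.

December 16, 1979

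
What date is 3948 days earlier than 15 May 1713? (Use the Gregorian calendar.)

−365 (one year) → May 15, 1712 (3583 left).
−366 (one year; includes Feb 29, 1712) → May 15, 1711 (3217 left).
−365 (one year) → May 15, 1710 (2852 left).
−365 (one year) → May 15, 1709 (2487 left).
−365 (one year) → May 15, 1708 (2122 left).
−366 (one year; includes Feb 29, 1708) → May 15, 1707 (1756 left).
−365 (one year) → May 15, 1706 (1391 left).
−365 (one year) → May 15, 1705 (1026 left).
−365 (one year) → May 15, 1704 (661 left).
−366 (one year; includes Feb 29, 1704) → May 15, 1703 (295 left).
−15 → Apr 30, 1703 (end of Apr, 30 days; 280 left).
−30 → Mar 31, 1703 (end of Mar, 31 days; 250 left).
−31 → Feb 28, 1703 (end of Feb, 28 days; 219 left).
−28 → Jan 31, 1703 (end of Jan, 31 days; 191 left).
−31 → Dec 31, 1702 (end of Dec, 31 days; 160 left).
−31 → Nov 30, 1702 (end of Nov, 30 days; 129 left).
−30 → Oct 31, 1702 (end of Oct, 31 days; 99 left).
−31 → Sep 30, 1702 (end of Sep, 30 days; 68 left).
−30 → Aug 31, 1702 (end of Aug, 31 days; 38 left).
−31 → Jul 31, 1702 (end of Jul, 31 days; 7 left).
−7 → Jul 24, 1702.

July 24, 1702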